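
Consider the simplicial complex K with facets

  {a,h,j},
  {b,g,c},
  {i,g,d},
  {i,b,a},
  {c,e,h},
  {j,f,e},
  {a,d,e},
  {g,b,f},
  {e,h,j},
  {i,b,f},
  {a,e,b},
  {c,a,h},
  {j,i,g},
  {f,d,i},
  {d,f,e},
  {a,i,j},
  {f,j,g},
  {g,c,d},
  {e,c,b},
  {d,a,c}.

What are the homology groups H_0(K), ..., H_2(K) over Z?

H_0 = Z,  H_1 = Z ⊕ Z_2,  H_2 = 0.

Take the total order a < b < c < d < e < f < g < h < i < j on the vertex set. Then K (dimension 2) consists of the simplices:

  0-simplices (10): a, b, c, d, e, f, g, h, i, j
  1-simplices (30): ab, ac, ad, ae, ah, ai, aj, bc, be, bf, bg, bi, cd, ce, cg, ch, de, df, dg, di, ef, eh, ej, fg, fi, fj, gi, gj, hj, ij
  2-simplices (20): abe, abi, acd, ach, ade, ahj, aij, bce, bcg, bfg, bfi, cdg, ceh, def, dfi, dgi, efj, ehj, fgj, gij

so the chain groups are C_0 ≅ Z^10, C_1 ≅ Z^30, C_2 ≅ Z^20.

The boundary map ∂_1: C_1 → C_0 is given by ∂[p,q] = [q] − [p]. For instance
  ∂gi = i − g.
This gives a 10×30 integer matrix of rank 9; reducing to Smith normal form yields diagonal entries (1,1,1,1,1,1,1,1,1).

∂_2: C_2 → C_1 acts by ∂[p,q,r] = [q,r] − [p,r] + [p,q]. For instance
  ∂bfi = fi − bi + bf,
  ∂ach = ch − ah + ac.
The 30×20 boundary matrix has rank 20 and Smith normal form diag(1,1,1,1,1,1,1,1,1,1,1,1,1,1,1,1,1,1,1,2).

From H_k ≅ ker(∂_k) / im(∂_{k+1}) we obtain:

  H_0: rank C_0 − rank ∂_1 = 10 − 9 = 1, and the invariant factors of ∂_1 are all 1, so H_0 = Z.
  H_1: rank ker ∂_1 − rank ∂_2 = (30 − 9) − 20 = 1, and ∂_2 has invariant factor 2 > 1, so H_1 = Z ⊕ Z_2.
  H_2: rank ker ∂_2 − rank ∂_3 = (20 − 20) − 0 = 0, and there is no ∂_3, so H_2 = 0.

As a check, the Euler characteristic is 10 − 30 + 20 = 0, which agrees with 1 − 1 + 0 = 0.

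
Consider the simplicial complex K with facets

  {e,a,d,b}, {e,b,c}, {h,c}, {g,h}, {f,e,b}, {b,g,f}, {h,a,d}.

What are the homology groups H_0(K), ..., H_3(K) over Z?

K has 8 vertices, 16 edges, 8 triangles, 1 3-simplex.
rank ∂_0 = 0, rank ∂_1 = 7 ⇒ b_0 = 8 − 0 − 7 = 1; all invariant factors of ∂_1 are 1 so no torsion. So H_0 = Z.
rank ∂_1 = 7, rank ∂_2 = 7 ⇒ b_1 = 16 − 7 − 7 = 2; all invariant factors of ∂_2 are 1 so no torsion. So H_1 = Z^2.
rank ∂_2 = 7, rank ∂_3 = 1 ⇒ b_2 = 8 − 7 − 1 = 0; all invariant factors of ∂_3 are 1 so no torsion. So H_2 = 0.
rank ∂_3 = 1, rank ∂_4 = 0 ⇒ b_3 = 1 − 1 − 0 = 0. So H_3 = 0.

H_0 ≅ Z,  H_1 ≅ Z^2,  H_2 = 0,  H_3 = 0.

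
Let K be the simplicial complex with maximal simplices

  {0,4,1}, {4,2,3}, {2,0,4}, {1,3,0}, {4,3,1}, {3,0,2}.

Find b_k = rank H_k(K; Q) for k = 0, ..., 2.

We work with the vertex ordering 0 < 1 < 2 < 3 < 4. The simplices of K, each written with vertices in increasing order, are:

  0-simplices (5): [0], [1], [2], [3], [4]
  1-simplices (9): [0,1], [0,2], [0,3], [0,4], [1,3], [1,4], [2,3], [2,4], [3,4]
  2-simplices (6): [0,1,3], [0,1,4], [0,2,3], [0,2,4], [1,3,4], [2,3,4]

giving chain groups C_0 ≅ Z^5, C_1 ≅ Z^9, C_2 ≅ Z^6.

The boundary map ∂_1: C_1 → C_0 sends each edge [p,q] (with p < q) to q − p. For instance
  ∂[2,4] = [4] − [2].
As a 5×9 matrix over Z this has rank 4, with invariant factors (1,1,1,1).

Boundary ∂_2: C_2 → C_1 sends each 2-simplex [p,q,r] to [q,r] − [p,r] + [p,q]. For instance
  ∂[0,2,3] = [2,3] − [0,3] + [0,2],
  ∂[2,3,4] = [3,4] − [2,4] + [2,3].
As a 9×6 matrix over Z this has rank 5, with invariant factors (1,1,1,1,1).

Reading off H_k = ker ∂_k / im ∂_{k+1}:

  H_0: rank C_0 − rank ∂_1 = 5 − 4 = 1, and the invariant factors of ∂_1 are all 1, so H_0 = Z.
  H_1: rank ker ∂_1 − rank ∂_2 = (9 − 4) − 5 = 0, and the invariant factors of ∂_2 are all 1, so H_1 = 0.
  H_2: rank ker ∂_2 − rank ∂_3 = (6 − 5) − 0 = 1, and there is no ∂_3, so H_2 = Z.

Hence the Betti numbers are b_0 = 1, b_1 = 0, b_2 = 1.

b_0 = 1, b_1 = 0, b_2 = 1.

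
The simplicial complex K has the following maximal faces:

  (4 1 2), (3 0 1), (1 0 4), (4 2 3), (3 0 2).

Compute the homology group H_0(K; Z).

H_0 = Z.

Order the vertices as 0 < 1 < 2 < 3 < 4. Listing each simplex with vertices in this order, K has dimension 2 with simplices:

  0-simplices (5): [0], [1], [2], [3], [4]
  1-simplices (10): [0,1], [0,2], [0,3], [0,4], [1,2], [1,3], [1,4], [2,3], [2,4], [3,4]
  2-simplices (5): [0,1,3], [0,1,4], [0,2,3], [1,2,4], [2,3,4]

so the chain groups are C_0 ≅ Z^5, C_1 ≅ Z^10, C_2 ≅ Z^5.

∂_1: C_1 → C_0 is given by ∂[p,q] = [q] − [p]. For instance
  ∂[1,2] = [2] − [1].
This gives a 5×10 integer matrix of rank 4; reducing to Smith normal form yields diagonal entries (1,1,1,1).

The boundary map ∂_2: C_2 → C_1 sends each 2-simplex [p,q,r] to [q,r] − [p,r] + [p,q]. For instance
  ∂[0,1,3] = [1,3] − [0,3] + [0,1],
  ∂[0,1,4] = [1,4] − [0,4] + [0,1].
As a 10×5 matrix over Z this has rank 5, with invariant factors (1,1,1,1,1).

From H_k ≅ ker(∂_k) / im(∂_{k+1}) we obtain:

  H_0: rank C_0 − rank ∂_1 = 5 − 4 = 1, and the invariant factors of ∂_1 are all 1, so H_0 ≅ Z.

(K is a triangulation of the Möbius band.)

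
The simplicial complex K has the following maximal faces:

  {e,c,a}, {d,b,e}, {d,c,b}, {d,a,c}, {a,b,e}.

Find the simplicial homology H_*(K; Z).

We work with the vertex ordering a < b < c < d < e. The simplices of K, each written with vertices in increasing order, are:

  0-simplices (5): a, b, c, d, e
  1-simplices (10): ab, ac, ad, ae, bc, bd, be, cd, ce, de
  2-simplices (5): abe, acd, ace, bcd, bde

giving chain groups C_0 ≅ Z^5, C_1 ≅ Z^10, C_2 ≅ Z^5.

∂_1: C_1 → C_0 maps an edge to its endpoints' difference, ∂[p,q] = q − p.
The resulting 5×10 matrix has rank 4, and its Smith normal form has invariant factors (1,1,1,1).

Boundary ∂_2: C_2 → C_1 acts by ∂[p,q,r] = [q,r] − [p,r] + [p,q]. For instance
  ∂acd = cd − ad + ac,
  ∂bde = de − be + bd.
The resulting 10×5 matrix has rank 5, and its Smith normal form has invariant factors (1,1,1,1,1).

Reading off H_k = ker ∂_k / im ∂_{k+1}:

  H_0: rank C_0 − rank ∂_1 = 5 − 4 = 1, and the invariant factors of ∂_1 are all 1, so H_0 = Z.
  H_1: rank ker ∂_1 − rank ∂_2 = (10 − 4) − 5 = 1, and the invariant factors of ∂_2 are all 1, so H_1 = Z.
  H_2: rank ker ∂_2 − rank ∂_3 = (5 − 5) − 0 = 0, and there is no ∂_3, so H_2 = 0.

(K is a triangulation of the Möbius band.)

H_0 = Z,  H_1 = Z,  H_2 = 0.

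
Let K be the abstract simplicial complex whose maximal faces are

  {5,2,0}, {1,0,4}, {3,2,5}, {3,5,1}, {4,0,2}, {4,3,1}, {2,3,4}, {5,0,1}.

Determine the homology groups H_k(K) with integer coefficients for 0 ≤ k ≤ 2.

K has 6 vertices, 12 edges, 8 triangles.
rank ∂_0 = 0, rank ∂_1 = 5 ⇒ b_0 = 6 − 0 − 5 = 1; all invariant factors of ∂_1 are 1 so no torsion. So H_0 ≅ Z.
rank ∂_1 = 5, rank ∂_2 = 7 ⇒ b_1 = 12 − 5 − 7 = 0; all invariant factors of ∂_2 are 1 so no torsion. So H_1 ≅ 0.
rank ∂_2 = 7, rank ∂_3 = 0 ⇒ b_2 = 8 − 7 − 0 = 1. So H_2 ≅ Z.

H_0 ≅ Z,  H_1 = 0,  H_2 ≅ Z.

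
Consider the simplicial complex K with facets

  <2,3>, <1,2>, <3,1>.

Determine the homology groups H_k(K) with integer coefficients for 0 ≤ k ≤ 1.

Take the total order 1 < 2 < 3 on the vertex set. Then K (dimension 1) consists of the simplices:

  0-simplices (3): [1], [2], [3]
  1-simplices (3): [1,2], [1,3], [2,3]

so the chain groups are C_0 ≅ Z^3, C_1 ≅ Z^3.

Boundary ∂_1: C_1 → C_0 sends each edge [p,q] (with p < q) to q − p. For instance
  ∂[1,2] = [2] − [1].
This gives a 3×3 integer matrix of rank 2; reducing to Smith normal form yields diagonal entries (1,1).

Now H_k = ker ∂_k / im ∂_{k+1}, so:

  H_0: rank C_0 − rank ∂_1 = 3 − 2 = 1, and the invariant factors of ∂_1 are all 1, so H_0 ≅ Z.
  H_1: rank ker ∂_1 − rank ∂_2 = (3 − 2) − 0 = 1, and there is no ∂_2, so H_1 ≅ Z.

H_0 ≅ Z,  H_1 ≅ Z.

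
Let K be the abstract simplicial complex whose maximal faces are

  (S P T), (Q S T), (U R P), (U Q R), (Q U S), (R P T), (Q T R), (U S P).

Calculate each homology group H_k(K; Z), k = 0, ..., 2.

Take the total order P < Q < R < S < T < U on the vertex set. Then K (dimension 2) consists of the simplices:

  0-simplices (6): P, Q, R, S, T, U
  1-simplices (12): PR, PS, PT, PU, QR, QS, QT, QU, RT, RU, ST, SU
  2-simplices (8): PRT, PRU, PST, PSU, QRT, QRU, QST, QSU

giving chain groups C_0 ≅ Z^6, C_1 ≅ Z^12, C_2 ≅ Z^8.

∂_1: C_1 → C_0 is given by ∂[p,q] = [q] − [p].
The 6×12 boundary matrix has rank 5 and Smith normal form diag(1,1,1,1,1).

Boundary ∂_2: C_2 → C_1 sends each 2-simplex [p,q,r] to [q,r] − [p,r] + [p,q]. For instance
  ∂QSU = SU − QU + QS,
  ∂PRU = RU − PU + PR.
This gives a 12×8 integer matrix of rank 7; reducing to Smith normal form yields diagonal entries (1,1,1,1,1,1,1).

Computing H_k = (kernel of ∂_k) / (image of ∂_{k+1}):

  H_0: rank C_0 − rank ∂_1 = 6 − 5 = 1, and the invariant factors of ∂_1 are all 1, so H_0 = Z.
  H_1: rank ker ∂_1 − rank ∂_2 = (12 − 5) − 7 = 0, and the invariant factors of ∂_2 are all 1, so H_1 = 0.
  H_2: rank ker ∂_2 − rank ∂_3 = (8 − 7) − 0 = 1, and there is no ∂_3, so H_2 = Z.

H_0 = Z,  H_1 = 0,  H_2 = Z.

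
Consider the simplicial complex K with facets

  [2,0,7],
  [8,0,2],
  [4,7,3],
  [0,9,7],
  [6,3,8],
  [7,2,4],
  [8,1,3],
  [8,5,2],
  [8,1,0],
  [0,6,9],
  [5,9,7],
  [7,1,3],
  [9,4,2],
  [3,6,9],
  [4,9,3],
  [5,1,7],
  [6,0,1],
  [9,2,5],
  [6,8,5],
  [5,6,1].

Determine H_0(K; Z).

H_0 ≅ Z.

Take the total order 0 < 1 < 2 < 3 < 4 < 5 < 6 < 7 < 8 < 9 on the vertex set. Then K (dimension 2) consists of the simplices:

  0-simplices (10): [0], [1], [2], [3], [4], [5], [6], [7], [8], [9]
  1-simplices (30): (30 of them)
  2-simplices (20): (20 of them)

giving chain groups C_0 ≅ Z^10, C_1 ≅ Z^30, C_2 ≅ Z^20.

The boundary map ∂_1: C_1 → C_0 sends each edge [p,q] (with p < q) to q − p. For instance
  ∂[0,7] = [7] − [0].
As a 10×30 matrix over Z this has rank 9, with invariant factors (1,1,1,1,1,1,1,1,1).

The boundary map ∂_2: C_2 → C_1 maps a triangle to the signed sum of its edges. For instance
  ∂[0,6,9] = [6,9] − [0,9] + [0,6],
  ∂[0,7,9] = [7,9] − [0,9] + [0,7].
As a 30×20 matrix over Z this has rank 20, with invariant factors (1,1,1,1,1,1,1,1,1,1,1,1,1,1,1,1,1,1,1,2).

Reading off H_k = ker ∂_k / im ∂_{k+1}:

  H_0: rank C_0 − rank ∂_1 = 10 − 9 = 1, and the invariant factors of ∂_1 are all 1, so H_0 ≅ Z.

(K is a triangulation of the Klein bottle.)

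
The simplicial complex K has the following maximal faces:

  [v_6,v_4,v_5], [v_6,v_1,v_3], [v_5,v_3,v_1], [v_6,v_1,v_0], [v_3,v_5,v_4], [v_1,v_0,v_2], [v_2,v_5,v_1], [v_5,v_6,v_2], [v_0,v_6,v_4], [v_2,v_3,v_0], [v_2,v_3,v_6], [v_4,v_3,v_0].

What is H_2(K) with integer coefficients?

Order the vertices as v_0 < v_1 < v_2 < v_3 < v_4 < v_5 < v_6. Listing each simplex with vertices in this order, K has dimension 2 with simplices:

  0-simplices (7): [v_0], [v_1], [v_2], [v_3], [v_4], [v_5], [v_6]
  1-simplices (18): (18 of them)
  2-simplices (12): (12 of them)

so the chain groups are C_0 ≅ Z^7, C_1 ≅ Z^18, C_2 ≅ Z^12.

The boundary map ∂_1: C_1 → C_0 is given by ∂[p,q] = [q] − [p]. For instance
  ∂[v_0,v_3] = [v_3] − [v_0].
As a 7×18 matrix over Z this has rank 6, with invariant factors (1,1,1,1,1,1).

The boundary map ∂_2: C_2 → C_1 maps a triangle to the signed sum of its edges. For instance
  ∂[v_4,v_5,v_6] = [v_5,v_6] − [v_4,v_6] + [v_4,v_5],
  ∂[v_0,v_4,v_6] = [v_4,v_6] − [v_0,v_6] + [v_0,v_4].
The 18×12 boundary matrix has rank 12 and Smith normal form diag(1,1,1,1,1,1,1,1,1,1,1,2).

Computing H_k = (kernel of ∂_k) / (image of ∂_{k+1}):

  H_2: rank ker ∂_2 − rank ∂_3 = (12 − 12) − 0 = 0, and there is no ∂_3, so H_2 ≅ 0.

(K is a triangulation of the real projective plane RP^2.)

H_2 = 0.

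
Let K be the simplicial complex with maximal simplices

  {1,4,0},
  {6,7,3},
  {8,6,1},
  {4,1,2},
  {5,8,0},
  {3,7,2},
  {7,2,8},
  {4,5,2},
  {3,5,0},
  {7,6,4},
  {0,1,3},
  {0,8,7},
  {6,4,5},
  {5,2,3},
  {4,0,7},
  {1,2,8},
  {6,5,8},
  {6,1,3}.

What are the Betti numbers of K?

b_0 = 1, b_1 = 2, b_2 = 1.

Take the total order 0 < 1 < 2 < 3 < 4 < 5 < 6 < 7 < 8 on the vertex set. Then K (dimension 2) consists of the simplices:

  0-simplices (9): [0], [1], [2], [3], [4], [5], [6], [7], [8]
  1-simplices (27): (27 of them)
  2-simplices (18): [0,1,3], [0,1,4], [0,3,5], [0,4,7], [0,5,8], [0,7,8], [1,2,4], [1,2,8], [1,3,6], [1,6,8], [2,3,5], [2,3,7], [2,4,5], [2,7,8], [3,6,7], [4,5,6], [4,6,7], [5,6,8]

Hence C_0 ≅ Z^9, C_1 ≅ Z^27, C_2 ≅ Z^18.

The boundary map ∂_1: C_1 → C_0 maps an edge to its endpoints' difference, ∂[p,q] = q − p.
The 9×27 boundary matrix has rank 8 and Smith normal form diag(1,1,1,1,1,1,1,1).

The boundary map ∂_2: C_2 → C_1 maps a triangle to the signed sum of its edges. For instance
  ∂[5,6,8] = [6,8] − [5,8] + [5,6],
  ∂[0,1,4] = [1,4] − [0,4] + [0,1].
This gives a 27×18 integer matrix of rank 17; reducing to Smith normal form yields diagonal entries (1,1,1,1,1,1,1,1,1,1,1,1,1,1,1,1,1).

From H_k ≅ ker(∂_k) / im(∂_{k+1}) we obtain:

  H_0: rank C_0 − rank ∂_1 = 9 − 8 = 1, and the invariant factors of ∂_1 are all 1, so H_0 ≅ Z.
  H_1: rank ker ∂_1 − rank ∂_2 = (27 − 8) − 17 = 2, and the invariant factors of ∂_2 are all 1, so H_1 ≅ Z^2.
  H_2: rank ker ∂_2 − rank ∂_3 = (18 − 17) − 0 = 1, and there is no ∂_3, so H_2 ≅ Z.

Hence the Betti numbers are b_0 = 1, b_1 = 2, b_2 = 1.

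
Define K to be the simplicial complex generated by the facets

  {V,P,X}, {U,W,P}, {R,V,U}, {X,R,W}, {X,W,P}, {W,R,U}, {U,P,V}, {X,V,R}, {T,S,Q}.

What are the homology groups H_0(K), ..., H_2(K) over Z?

H_0 ≅ Z^2,  H_1 = 0,  H_2 ≅ Z.

Take the total order P < Q < R < S < T < U < V < W < X on the vertex set. Then K (dimension 2) consists of the simplices:

  0-simplices (9): P, Q, R, S, T, U, V, W, X
  1-simplices (15): PU, PV, PW, PX, QS, QT, RU, RV, RW, RX, ST, UV, UW, VX, WX
  2-simplices (9): PUV, PUW, PVX, PWX, QST, RUV, RUW, RVX, RWX

giving chain groups C_0 ≅ Z^9, C_1 ≅ Z^15, C_2 ≅ Z^9.

∂_1: C_1 → C_0 maps an edge to its endpoints' difference, ∂[p,q] = q − p. For instance
  ∂PW = W − P.
The 9×15 boundary matrix has rank 7 and Smith normal form diag(1,1,1,1,1,1,1).

The boundary map ∂_2: C_2 → C_1 maps a triangle to the signed sum of its edges. For instance
  ∂RUV = UV − RV + RU,
  ∂PVX = VX − PX + PV.
The 15×9 boundary matrix has rank 8 and Smith normal form diag(1,1,1,1,1,1,1,1).

Now H_k = ker ∂_k / im ∂_{k+1}, so:

  H_0: rank C_0 − rank ∂_1 = 9 − 7 = 2, and the invariant factors of ∂_1 are all 1, so H_0 ≅ Z^2.
  H_1: rank ker ∂_1 − rank ∂_2 = (15 − 7) − 8 = 0, and the invariant factors of ∂_2 are all 1, so H_1 ≅ 0.
  H_2: rank ker ∂_2 − rank ∂_3 = (9 − 8) − 0 = 1, and there is no ∂_3, so H_2 ≅ Z.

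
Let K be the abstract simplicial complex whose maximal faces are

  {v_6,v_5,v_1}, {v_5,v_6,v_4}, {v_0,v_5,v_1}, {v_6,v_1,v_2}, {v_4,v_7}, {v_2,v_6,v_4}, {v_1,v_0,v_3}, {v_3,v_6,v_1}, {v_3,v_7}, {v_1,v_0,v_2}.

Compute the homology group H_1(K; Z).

H_1 = Z.

We work with the vertex ordering v_0 < v_1 < v_2 < v_3 < v_4 < v_5 < v_6 < v_7. The simplices of K, each written with vertices in increasing order, are:

  0-simplices (8): [v_0], [v_1], [v_2], [v_3], [v_4], [v_5], [v_6], [v_7]
  1-simplices (16): (16 of them)
  2-simplices (8): [v_0,v_1,v_2], [v_0,v_1,v_3], [v_0,v_1,v_5], [v_1,v_2,v_6], [v_1,v_3,v_6], [v_1,v_5,v_6], [v_2,v_4,v_6], [v_4,v_5,v_6]

so the chain groups are C_0 ≅ Z^8, C_1 ≅ Z^16, C_2 ≅ Z^8.

∂_1: C_1 → C_0 is given by ∂[p,q] = [q] − [p]. For instance
  ∂[v_4,v_7] = [v_7] − [v_4].
The 8×16 boundary matrix has rank 7 and Smith normal form diag(1,1,1,1,1,1,1).

∂_2: C_2 → C_1 acts by ∂[p,q,r] = [q,r] − [p,r] + [p,q]. For instance
  ∂[v_0,v_1,v_2] = [v_1,v_2] − [v_0,v_2] + [v_0,v_1],
  ∂[v_1,v_5,v_6] = [v_5,v_6] − [v_1,v_6] + [v_1,v_5].
This gives a 16×8 integer matrix of rank 8; reducing to Smith normal form yields diagonal entries (1,1,1,1,1,1,1,1).

Now H_k = ker ∂_k / im ∂_{k+1}, so:

  H_1: rank ker ∂_1 − rank ∂_2 = (16 − 7) − 8 = 1, and the invariant factors of ∂_2 are all 1, so H_1 ≅ Z.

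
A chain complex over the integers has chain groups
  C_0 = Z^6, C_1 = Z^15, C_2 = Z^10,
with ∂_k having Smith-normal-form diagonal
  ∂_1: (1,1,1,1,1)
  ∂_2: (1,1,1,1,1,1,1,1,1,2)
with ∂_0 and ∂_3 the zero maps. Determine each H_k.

H_0 ≅ Z,  H_1 ≅ Z_2,  H_2 = 0.

H_0: b_0 = 6 − 0 − 5 = 1; torsion from ∂_1 factors > 1: none. So H_0 ≅ Z.
H_1: b_1 = 15 − 5 − 10 = 0; torsion from ∂_2 factors > 1: [2]. So H_1 ≅ Z_2.
H_2: b_2 = 10 − 10 − 0 = 0; torsion from ∂_3 factors > 1: none. So H_2 ≅ 0.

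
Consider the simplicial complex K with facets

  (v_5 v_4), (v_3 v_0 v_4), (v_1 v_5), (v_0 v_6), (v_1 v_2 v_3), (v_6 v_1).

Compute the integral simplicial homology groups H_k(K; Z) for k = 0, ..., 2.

Fix the vertex order v_0 < v_1 < v_2 < v_3 < v_4 < v_5 < v_6 and write every simplex with vertices in increasing order. Then dim K = 2 and the simplices of K are:

  0-simplices (7): [v_0], [v_1], [v_2], [v_3], [v_4], [v_5], [v_6]
  1-simplices (10): [v_0,v_3], [v_0,v_4], [v_0,v_6], [v_1,v_2], [v_1,v_3], [v_1,v_5], [v_1,v_6], [v_2,v_3], [v_3,v_4], [v_4,v_5]
  2-simplices (2): [v_0,v_3,v_4], [v_1,v_2,v_3]

giving chain groups C_0 ≅ Z^7, C_1 ≅ Z^10, C_2 ≅ Z^2.

The boundary map ∂_1: C_1 → C_0 is given by ∂[p,q] = [q] − [p]. For instance
  ∂[v_3,v_4] = [v_4] − [v_3].
This gives a 7×10 integer matrix of rank 6; reducing to Smith normal form yields diagonal entries (1,1,1,1,1,1).

∂_2: C_2 → C_1 maps a triangle to the signed sum of its edges. For instance
  ∂[v_0,v_3,v_4] = [v_3,v_4] − [v_0,v_4] + [v_0,v_3],
  ∂[v_1,v_2,v_3] = [v_2,v_3] − [v_1,v_3] + [v_1,v_2].
The 10×2 boundary matrix has rank 2 and Smith normal form diag(1,1).

Computing H_k = (kernel of ∂_k) / (image of ∂_{k+1}):

  H_0: rank C_0 − rank ∂_1 = 7 − 6 = 1, and the invariant factors of ∂_1 are all 1, so H_0 = Z.
  H_1: rank ker ∂_1 − rank ∂_2 = (10 − 6) − 2 = 2, and the invariant factors of ∂_2 are all 1, so H_1 = Z^2.
  H_2: rank ker ∂_2 − rank ∂_3 = (2 − 2) − 0 = 0, and there is no ∂_3, so H_2 = 0.

H_0 ≅ Z,  H_1 ≅ Z^2,  H_2 = 0.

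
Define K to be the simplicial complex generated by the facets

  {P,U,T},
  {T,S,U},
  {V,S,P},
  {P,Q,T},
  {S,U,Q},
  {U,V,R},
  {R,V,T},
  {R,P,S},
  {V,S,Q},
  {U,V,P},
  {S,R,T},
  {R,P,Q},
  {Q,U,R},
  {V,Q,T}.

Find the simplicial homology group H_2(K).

H_2 = Z.

Take the total order P < Q < R < S < T < U < V on the vertex set. Then K (dimension 2) consists of the simplices:

  0-simplices (7): P, Q, R, S, T, U, V
  1-simplices (21): PQ, PR, PS, PT, PU, PV, QR, QS, QT, QU, QV, RS, RT, RU, RV, ST, SU, SV, TU, TV, UV
  2-simplices (14): PQR, PQT, PRS, PSV, PTU, PUV, QRU, QSU, QSV, QTV, RST, RTV, RUV, STU

so the chain groups are C_0 ≅ Z^7, C_1 ≅ Z^21, C_2 ≅ Z^14.

The boundary map ∂_1: C_1 → C_0 is given by ∂[p,q] = [q] − [p]. For instance
  ∂QU = U − Q.
The resulting 7×21 matrix has rank 6, and its Smith normal form has invariant factors (1,1,1,1,1,1).

The boundary map ∂_2: C_2 → C_1 maps a triangle to the signed sum of its edges. For instance
  ∂PQT = QT − PT + PQ,
  ∂RUV = UV − RV + RU.
The resulting 21×14 matrix has rank 13, and its Smith normal form has invariant factors (1,1,1,1,1,1,1,1,1,1,1,1,1).

Now H_k = ker ∂_k / im ∂_{k+1}, so:

  H_2: rank ker ∂_2 − rank ∂_3 = (14 − 13) − 0 = 1, and there is no ∂_3, so H_2 = Z.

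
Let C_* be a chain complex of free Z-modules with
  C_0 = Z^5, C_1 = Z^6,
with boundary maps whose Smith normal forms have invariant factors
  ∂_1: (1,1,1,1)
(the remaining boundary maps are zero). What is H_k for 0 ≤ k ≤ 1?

H_0: b_0 = 5 − 0 − 4 = 1; torsion from ∂_1 factors > 1: none. So H_0 ≅ Z.
H_1: b_1 = 6 − 4 − 0 = 2; torsion from ∂_2 factors > 1: none. So H_1 ≅ Z^2.

H_0 ≅ Z,  H_1 ≅ Z^2.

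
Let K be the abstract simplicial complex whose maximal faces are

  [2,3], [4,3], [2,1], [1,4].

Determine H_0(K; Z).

Fix the vertex order 1 < 2 < 3 < 4 and write every simplex with vertices in increasing order. Then dim K = 1 and the simplices of K are:

  0-simplices (4): [1], [2], [3], [4]
  1-simplices (4): [1,2], [1,4], [2,3], [3,4]

Hence C_0 ≅ Z^4, C_1 ≅ Z^4.

∂_1: C_1 → C_0 is given by ∂[p,q] = [q] − [p]. For instance
  ∂[2,3] = [3] − [2].
This gives a 4×4 integer matrix of rank 3; reducing to Smith normal form yields diagonal entries (1,1,1).

From H_k ≅ ker(∂_k) / im(∂_{k+1}) we obtain:

  H_0: rank C_0 − rank ∂_1 = 4 − 3 = 1, and the invariant factors of ∂_1 are all 1, so H_0 = Z.

(K is a triangulation of the circle S^1.)

H_0 ≅ Z.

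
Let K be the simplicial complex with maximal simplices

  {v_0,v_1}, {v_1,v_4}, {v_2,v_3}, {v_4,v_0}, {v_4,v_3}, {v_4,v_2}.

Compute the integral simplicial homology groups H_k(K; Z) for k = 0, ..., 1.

H_0 = Z,  H_1 = Z^2.

Order the vertices as v_0 < v_1 < v_2 < v_3 < v_4. Listing each simplex with vertices in this order, K has dimension 1 with simplices:

  0-simplices (5): [v_0], [v_1], [v_2], [v_3], [v_4]
  1-simplices (6): [v_0,v_1], [v_0,v_4], [v_1,v_4], [v_2,v_3], [v_2,v_4], [v_3,v_4]

so the chain groups are C_0 ≅ Z^5, C_1 ≅ Z^6.

Boundary ∂_1: C_1 → C_0 is given by ∂[p,q] = [q] − [p].
This gives a 5×6 integer matrix of rank 4; reducing to Smith normal form yields diagonal entries (1,1,1,1).

Computing H_k = (kernel of ∂_k) / (image of ∂_{k+1}):

  H_0: rank C_0 − rank ∂_1 = 5 − 4 = 1, and the invariant factors of ∂_1 are all 1, so H_0 ≅ Z.
  H_1: rank ker ∂_1 − rank ∂_2 = (6 − 4) − 0 = 2, and there is no ∂_2, so H_1 ≅ Z^2.

As a check, the Euler characteristic is 5 − 6 = -1, which agrees with 1 − 2 = -1.
(K is a triangulation of a wedge of 2 circles.)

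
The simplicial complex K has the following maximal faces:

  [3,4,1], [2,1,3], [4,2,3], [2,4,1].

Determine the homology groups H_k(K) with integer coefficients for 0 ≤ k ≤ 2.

H_0 ≅ Z,  H_1 = 0,  H_2 ≅ Z.

Take the total order 1 < 2 < 3 < 4 on the vertex set. Then K (dimension 2) consists of the simplices:

  0-simplices (4): [1], [2], [3], [4]
  1-simplices (6): [1,2], [1,3], [1,4], [2,3], [2,4], [3,4]
  2-simplices (4): [1,2,3], [1,2,4], [1,3,4], [2,3,4]

Hence C_0 ≅ Z^4, C_1 ≅ Z^6, C_2 ≅ Z^4.

The boundary map ∂_1: C_1 → C_0 sends each edge [p,q] (with p < q) to q − p. For instance
  ∂[2,4] = [4] − [2].
The resulting 4×6 matrix has rank 3, and its Smith normal form has invariant factors (1,1,1).

∂_2: C_2 → C_1 acts by ∂[p,q,r] = [q,r] − [p,r] + [p,q]. For instance
  ∂[1,3,4] = [3,4] − [1,4] + [1,3],
  ∂[1,2,4] = [2,4] − [1,4] + [1,2].
The resulting 6×4 matrix has rank 3, and its Smith normal form has invariant factors (1,1,1).

From H_k ≅ ker(∂_k) / im(∂_{k+1}) we obtain:

  H_0: rank C_0 − rank ∂_1 = 4 − 3 = 1, and the invariant factors of ∂_1 are all 1, so H_0 = Z.
  H_1: rank ker ∂_1 − rank ∂_2 = (6 − 3) − 3 = 0, and the invariant factors of ∂_2 are all 1, so H_1 = 0.
  H_2: rank ker ∂_2 − rank ∂_3 = (4 − 3) − 0 = 1, and there is no ∂_3, so H_2 = Z.

(K is a triangulation of the 2-sphere S^2.)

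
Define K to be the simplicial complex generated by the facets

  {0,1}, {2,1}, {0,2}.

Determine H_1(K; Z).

H_1 ≅ Z.

Order the vertices as 0 < 1 < 2. Listing each simplex with vertices in this order, K has dimension 1 with simplices:

  0-simplices (3): [0], [1], [2]
  1-simplices (3): [0,1], [0,2], [1,2]

so the chain groups are C_0 ≅ Z^3, C_1 ≅ Z^3.

The boundary map ∂_1: C_1 → C_0 maps an edge to its endpoints' difference, ∂[p,q] = q − p. For instance
  ∂[0,2] = [2] − [0].
The 3×3 boundary matrix has rank 2 and Smith normal form diag(1,1).

Now H_k = ker ∂_k / im ∂_{k+1}, so:

  H_1: rank ker ∂_1 − rank ∂_2 = (3 − 2) − 0 = 1, and there is no ∂_2, so H_1 = Z.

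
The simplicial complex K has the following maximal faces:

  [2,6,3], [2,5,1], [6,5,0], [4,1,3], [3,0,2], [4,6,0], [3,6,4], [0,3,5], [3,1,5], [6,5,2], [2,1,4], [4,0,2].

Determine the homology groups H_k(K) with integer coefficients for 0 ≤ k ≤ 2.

H_0 ≅ Z,  H_1 ≅ Z/2Z,  H_2 = 0.

K has 7 vertices, 18 edges, 12 triangles.
rank ∂_0 = 0, rank ∂_1 = 6 ⇒ b_0 = 7 − 0 − 6 = 1; all invariant factors of ∂_1 are 1 so no torsion. So H_0 ≅ Z.
rank ∂_1 = 6, rank ∂_2 = 12 ⇒ b_1 = 18 − 6 − 12 = 0; ∂_2 has invariant factor(s) [2] giving torsion. So H_1 ≅ Z/2Z.
rank ∂_2 = 12, rank ∂_3 = 0 ⇒ b_2 = 12 − 12 − 0 = 0. So H_2 ≅ 0.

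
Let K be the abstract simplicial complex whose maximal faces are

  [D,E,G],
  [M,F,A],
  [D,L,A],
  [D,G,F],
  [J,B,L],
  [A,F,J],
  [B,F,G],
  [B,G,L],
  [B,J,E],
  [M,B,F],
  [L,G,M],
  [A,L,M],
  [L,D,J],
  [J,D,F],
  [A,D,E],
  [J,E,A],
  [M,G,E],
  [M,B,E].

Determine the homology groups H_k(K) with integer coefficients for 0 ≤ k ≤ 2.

Take the total order A < B < D < E < F < G < J < L < M on the vertex set. Then K (dimension 2) consists of the simplices:

  0-simplices (9): A, B, D, E, F, G, J, L, M
  1-simplices (27): AD, AE, AF, AJ, AL, AM, BE, BF, BG, BJ, BL, BM, DE, DF, DG, DJ, DL, EG, EJ, EM, FG, FJ, FM, GL, GM, JL, LM
  2-simplices (18): ADE, ADL, AEJ, AFJ, AFM, ALM, BEJ, BEM, BFG, BFM, BGL, BJL, DEG, DFG, DFJ, DJL, EGM, GLM

giving chain groups C_0 ≅ Z^9, C_1 ≅ Z^27, C_2 ≅ Z^18.

The boundary map ∂_1: C_1 → C_0 is given by ∂[p,q] = [q] − [p].
This gives a 9×27 integer matrix of rank 8; reducing to Smith normal form yields diagonal entries (1,1,1,1,1,1,1,1).

Boundary ∂_2: C_2 → C_1 sends each 2-simplex [p,q,r] to [q,r] − [p,r] + [p,q]. For instance
  ∂DFG = FG − DG + DF,
  ∂BEJ = EJ − BJ + BE.
As a 27×18 matrix over Z this has rank 18, with invariant factors (1,1,1,1,1,1,1,1,1,1,1,1,1,1,1,1,1,2).

From H_k ≅ ker(∂_k) / im(∂_{k+1}) we obtain:

  H_0: rank C_0 − rank ∂_1 = 9 − 8 = 1, and the invariant factors of ∂_1 are all 1, so H_0 = Z.
  H_1: rank ker ∂_1 − rank ∂_2 = (27 − 8) − 18 = 1, and ∂_2 has invariant factor 2 > 1, so H_1 = Z ⊕ Z/2.
  H_2: rank ker ∂_2 − rank ∂_3 = (18 − 18) − 0 = 0, and there is no ∂_3, so H_2 = 0.

H_0 ≅ Z,  H_1 ≅ Z ⊕ Z/2,  H_2 = 0.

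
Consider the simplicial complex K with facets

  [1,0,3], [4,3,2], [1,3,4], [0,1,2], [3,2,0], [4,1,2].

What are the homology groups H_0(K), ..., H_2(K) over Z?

We work with the vertex ordering 0 < 1 < 2 < 3 < 4. The simplices of K, each written with vertices in increasing order, are:

  0-simplices (5): [0], [1], [2], [3], [4]
  1-simplices (9): [0,1], [0,2], [0,3], [1,2], [1,3], [1,4], [2,3], [2,4], [3,4]
  2-simplices (6): [0,1,2], [0,1,3], [0,2,3], [1,2,4], [1,3,4], [2,3,4]

so the chain groups are C_0 ≅ Z^5, C_1 ≅ Z^9, C_2 ≅ Z^6.

Boundary ∂_1: C_1 → C_0 maps an edge to its endpoints' difference, ∂[p,q] = q − p.
The 5×9 boundary matrix has rank 4 and Smith normal form diag(1,1,1,1).

Boundary ∂_2: C_2 → C_1 maps a triangle to the signed sum of its edges. For instance
  ∂[0,1,3] = [1,3] − [0,3] + [0,1],
  ∂[1,2,4] = [2,4] − [1,4] + [1,2].
The 9×6 boundary matrix has rank 5 and Smith normal form diag(1,1,1,1,1).

From H_k ≅ ker(∂_k) / im(∂_{k+1}) we obtain:

  H_0: rank C_0 − rank ∂_1 = 5 − 4 = 1, and the invariant factors of ∂_1 are all 1, so H_0 = Z.
  H_1: rank ker ∂_1 − rank ∂_2 = (9 − 4) − 5 = 0, and the invariant factors of ∂_2 are all 1, so H_1 = 0.
  H_2: rank ker ∂_2 − rank ∂_3 = (6 − 5) − 0 = 1, and there is no ∂_3, so H_2 = Z.

As a check, the Euler characteristic is 5 − 9 + 6 = 2, which agrees with 1 − 0 + 1 = 2.
(K is a triangulation of the 2-sphere S^2.)

H_0 ≅ Z,  H_1 = 0,  H_2 ≅ Z.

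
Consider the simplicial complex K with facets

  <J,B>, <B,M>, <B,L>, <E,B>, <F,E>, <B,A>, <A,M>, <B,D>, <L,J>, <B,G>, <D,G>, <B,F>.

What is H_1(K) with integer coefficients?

We work with the vertex ordering A < B < D < E < F < G < J < L < M. The simplices of K, each written with vertices in increasing order, are:

  0-simplices (9): A, B, D, E, F, G, J, L, M
  1-simplices (12): AB, AM, BD, BE, BF, BG, BJ, BL, BM, DG, EF, JL

giving chain groups C_0 ≅ Z^9, C_1 ≅ Z^12.

The boundary map ∂_1: C_1 → C_0 sends each edge [p,q] (with p < q) to q − p. For instance
  ∂BJ = J − B.
As a 9×12 matrix over Z this has rank 8, with invariant factors (1,1,1,1,1,1,1,1).

Reading off H_k = ker ∂_k / im ∂_{k+1}:

  H_1: rank ker ∂_1 − rank ∂_2 = (12 − 8) − 0 = 4, and there is no ∂_2, so H_1 = Z^4.

H_1 = Z^4.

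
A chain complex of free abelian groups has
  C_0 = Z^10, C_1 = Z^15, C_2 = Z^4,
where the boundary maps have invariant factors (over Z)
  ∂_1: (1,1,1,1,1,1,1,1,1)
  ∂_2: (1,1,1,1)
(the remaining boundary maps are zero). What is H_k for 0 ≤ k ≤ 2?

H_0: b_0 = 10 − 0 − 9 = 1; torsion from ∂_1 factors > 1: none. So H_0 ≅ Z.
H_1: b_1 = 15 − 9 − 4 = 2; torsion from ∂_2 factors > 1: none. So H_1 ≅ Z^2.
H_2: b_2 = 4 − 4 − 0 = 0; torsion from ∂_3 factors > 1: none. So H_2 ≅ 0.

H_0 ≅ Z,  H_1 ≅ Z^2,  H_2 = 0.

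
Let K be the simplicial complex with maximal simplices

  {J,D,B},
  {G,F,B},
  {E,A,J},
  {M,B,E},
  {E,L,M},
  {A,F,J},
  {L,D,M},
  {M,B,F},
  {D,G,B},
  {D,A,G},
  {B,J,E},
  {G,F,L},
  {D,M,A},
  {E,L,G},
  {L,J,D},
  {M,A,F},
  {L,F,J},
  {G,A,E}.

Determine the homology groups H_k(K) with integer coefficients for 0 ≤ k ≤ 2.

H_0 ≅ Z,  H_1 ≅ Z^2,  H_2 ≅ Z.

Take the total order A < B < D < E < F < G < J < L < M on the vertex set. Then K (dimension 2) consists of the simplices:

  0-simplices (9): A, B, D, E, F, G, J, L, M
  1-simplices (27): AD, AE, AF, AG, AJ, AM, BD, BE, BF, BG, BJ, BM, DG, DJ, DL, DM, EG, EJ, EL, EM, FG, FJ, FL, FM, GL, JL, LM
  2-simplices (18): ADG, ADM, AEG, AEJ, AFJ, AFM, BDG, BDJ, BEJ, BEM, BFG, BFM, DJL, DLM, EGL, ELM, FGL, FJL

so the chain groups are C_0 ≅ Z^9, C_1 ≅ Z^27, C_2 ≅ Z^18.

∂_1: C_1 → C_0 sends each edge [p,q] (with p < q) to q − p. For instance
  ∂DG = G − D.
The 9×27 boundary matrix has rank 8 and Smith normal form diag(1,1,1,1,1,1,1,1).

∂_2: C_2 → C_1 sends each 2-simplex [p,q,r] to [q,r] − [p,r] + [p,q]. For instance
  ∂BDG = DG − BG + BD,
  ∂ELM = LM − EM + EL.
The resulting 27×18 matrix has rank 17, and its Smith normal form has invariant factors (1,1,1,1,1,1,1,1,1,1,1,1,1,1,1,1,1).

Reading off H_k = ker ∂_k / im ∂_{k+1}:

  H_0: rank C_0 − rank ∂_1 = 9 − 8 = 1, and the invariant factors of ∂_1 are all 1, so H_0 ≅ Z.
  H_1: rank ker ∂_1 − rank ∂_2 = (27 − 8) − 17 = 2, and the invariant factors of ∂_2 are all 1, so H_1 ≅ Z^2.
  H_2: rank ker ∂_2 − rank ∂_3 = (18 − 17) − 0 = 1, and there is no ∂_3, so H_2 ≅ Z.

As a check, the Euler characteristic is 9 − 27 + 18 = 0, which agrees with 1 − 2 + 1 = 0.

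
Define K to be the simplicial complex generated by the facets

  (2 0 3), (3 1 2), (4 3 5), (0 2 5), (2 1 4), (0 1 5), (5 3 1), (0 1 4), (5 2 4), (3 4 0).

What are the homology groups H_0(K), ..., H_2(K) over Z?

H_0 ≅ Z,  H_1 ≅ Z/2,  H_2 = 0.

We work with the vertex ordering 0 < 1 < 2 < 3 < 4 < 5. The simplices of K, each written with vertices in increasing order, are:

  0-simplices (6): [0], [1], [2], [3], [4], [5]
  1-simplices (15): [0,1], [0,2], [0,3], [0,4], [0,5], [1,2], [1,3], [1,4], [1,5], [2,3], [2,4], [2,5], [3,4], [3,5], [4,5]
  2-simplices (10): [0,1,4], [0,1,5], [0,2,3], [0,2,5], [0,3,4], [1,2,3], [1,2,4], [1,3,5], [2,4,5], [3,4,5]

Hence C_0 ≅ Z^6, C_1 ≅ Z^15, C_2 ≅ Z^10.

∂_1: C_1 → C_0 is given by ∂[p,q] = [q] − [p].
As a 6×15 matrix over Z this has rank 5, with invariant factors (1,1,1,1,1).

Boundary ∂_2: C_2 → C_1 sends each 2-simplex [p,q,r] to [q,r] − [p,r] + [p,q]. For instance
  ∂[0,1,4] = [1,4] − [0,4] + [0,1],
  ∂[3,4,5] = [4,5] − [3,5] + [3,4].
The 15×10 boundary matrix has rank 10 and Smith normal form diag(1,1,1,1,1,1,1,1,1,2).

Computing H_k = (kernel of ∂_k) / (image of ∂_{k+1}):

  H_0: rank C_0 − rank ∂_1 = 6 − 5 = 1, and the invariant factors of ∂_1 are all 1, so H_0 = Z.
  H_1: rank ker ∂_1 − rank ∂_2 = (15 − 5) − 10 = 0, and ∂_2 has invariant factor 2 > 1, so H_1 = Z/2.
  H_2: rank ker ∂_2 − rank ∂_3 = (10 − 10) − 0 = 0, and there is no ∂_3, so H_2 = 0.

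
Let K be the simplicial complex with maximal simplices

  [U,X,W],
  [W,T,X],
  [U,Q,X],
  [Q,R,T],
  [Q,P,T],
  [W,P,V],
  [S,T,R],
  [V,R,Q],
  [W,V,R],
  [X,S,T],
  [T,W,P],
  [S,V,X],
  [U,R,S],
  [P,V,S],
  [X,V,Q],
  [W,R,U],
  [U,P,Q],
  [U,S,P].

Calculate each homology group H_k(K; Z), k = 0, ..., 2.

H_0 ≅ Z,  H_1 ≅ Z^2,  H_2 ≅ Z.

Fix the vertex order P < Q < R < S < T < U < V < W < X and write every simplex with vertices in increasing order. Then dim K = 2 and the simplices of K are:

  0-simplices (9): P, Q, R, S, T, U, V, W, X
  1-simplices (27): PQ, PS, PT, PU, PV, PW, QR, QT, QU, QV, QX, RS, RT, RU, RV, RW, ST, SU, SV, SX, TW, TX, UW, UX, VW, VX, WX
  2-simplices (18): PQT, PQU, PSU, PSV, PTW, PVW, QRT, QRV, QUX, QVX, RST, RSU, RUW, RVW, STX, SVX, TWX, UWX

so the chain groups are C_0 ≅ Z^9, C_1 ≅ Z^27, C_2 ≅ Z^18.

The boundary map ∂_1: C_1 → C_0 sends each edge [p,q] (with p < q) to q − p. For instance
  ∂PU = U − P.
The resulting 9×27 matrix has rank 8, and its Smith normal form has invariant factors (1,1,1,1,1,1,1,1).

Boundary ∂_2: C_2 → C_1 acts by ∂[p,q,r] = [q,r] − [p,r] + [p,q]. For instance
  ∂RST = ST − RT + RS,
  ∂QRV = RV − QV + QR.
The 27×18 boundary matrix has rank 17 and Smith normal form diag(1,1,1,1,1,1,1,1,1,1,1,1,1,1,1,1,1).

Now H_k = ker ∂_k / im ∂_{k+1}, so:

  H_0: rank C_0 − rank ∂_1 = 9 − 8 = 1, and the invariant factors of ∂_1 are all 1, so H_0 = Z.
  H_1: rank ker ∂_1 − rank ∂_2 = (27 − 8) − 17 = 2, and the invariant factors of ∂_2 are all 1, so H_1 = Z^2.
  H_2: rank ker ∂_2 − rank ∂_3 = (18 − 17) − 0 = 1, and there is no ∂_3, so H_2 = Z.

(K is a triangulation of the torus T^2.)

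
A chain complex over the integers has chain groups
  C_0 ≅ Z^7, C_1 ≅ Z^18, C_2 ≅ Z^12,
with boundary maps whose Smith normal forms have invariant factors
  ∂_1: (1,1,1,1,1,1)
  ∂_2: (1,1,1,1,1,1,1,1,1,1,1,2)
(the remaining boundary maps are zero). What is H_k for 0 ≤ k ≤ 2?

H_0: b_0 = 7 − 0 − 6 = 1; torsion from ∂_1 factors > 1: none. So H_0 ≅ Z.
H_1: b_1 = 18 − 6 − 12 = 0; torsion from ∂_2 factors > 1: [2]. So H_1 ≅ Z_2.
H_2: b_2 = 12 − 12 − 0 = 0; torsion from ∂_3 factors > 1: none. So H_2 ≅ 0.

H_0 ≅ Z,  H_1 ≅ Z_2,  H_2 = 0.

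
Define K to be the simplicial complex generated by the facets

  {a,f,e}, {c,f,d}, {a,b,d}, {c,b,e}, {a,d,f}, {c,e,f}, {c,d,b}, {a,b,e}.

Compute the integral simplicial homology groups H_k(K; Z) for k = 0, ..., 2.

Fix the vertex order a < b < c < d < e < f and write every simplex with vertices in increasing order. Then dim K = 2 and the simplices of K are:

  0-simplices (6): a, b, c, d, e, f
  1-simplices (12): ab, ad, ae, af, bc, bd, be, cd, ce, cf, df, ef
  2-simplices (8): abd, abe, adf, aef, bcd, bce, cdf, cef

giving chain groups C_0 ≅ Z^6, C_1 ≅ Z^12, C_2 ≅ Z^8.

The boundary map ∂_1: C_1 → C_0 maps an edge to its endpoints' difference, ∂[p,q] = q − p. For instance
  ∂bc = c − b.
As a 6×12 matrix over Z this has rank 5, with invariant factors (1,1,1,1,1).

∂_2: C_2 → C_1 acts by ∂[p,q,r] = [q,r] − [p,r] + [p,q]. For instance
  ∂bcd = cd − bd + bc,
  ∂aef = ef − af + ae.
The 12×8 boundary matrix has rank 7 and Smith normal form diag(1,1,1,1,1,1,1).

From H_k ≅ ker(∂_k) / im(∂_{k+1}) we obtain:

  H_0: rank C_0 − rank ∂_1 = 6 − 5 = 1, and the invariant factors of ∂_1 are all 1, so H_0 = Z.
  H_1: rank ker ∂_1 − rank ∂_2 = (12 − 5) − 7 = 0, and the invariant factors of ∂_2 are all 1, so H_1 = 0.
  H_2: rank ker ∂_2 − rank ∂_3 = (8 − 7) − 0 = 1, and there is no ∂_3, so H_2 = Z.

(K is a triangulation of the 2-sphere S^2.)

H_0 ≅ Z,  H_1 = 0,  H_2 ≅ Z.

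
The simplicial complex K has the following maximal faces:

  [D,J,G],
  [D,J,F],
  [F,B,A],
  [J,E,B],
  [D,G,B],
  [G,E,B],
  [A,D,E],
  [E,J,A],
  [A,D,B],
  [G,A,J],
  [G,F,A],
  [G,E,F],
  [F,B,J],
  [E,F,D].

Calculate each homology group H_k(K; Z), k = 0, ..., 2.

H_0 ≅ Z,  H_1 ≅ Z^2,  H_2 ≅ Z.

Order the vertices as A < B < D < E < F < G < J. Listing each simplex with vertices in this order, K has dimension 2 with simplices:

  0-simplices (7): A, B, D, E, F, G, J
  1-simplices (21): AB, AD, AE, AF, AG, AJ, BD, BE, BF, BG, BJ, DE, DF, DG, DJ, EF, EG, EJ, FG, FJ, GJ
  2-simplices (14): ABD, ABF, ADE, AEJ, AFG, AGJ, BDG, BEG, BEJ, BFJ, DEF, DFJ, DGJ, EFG

Hence C_0 ≅ Z^7, C_1 ≅ Z^21, C_2 ≅ Z^14.

∂_1: C_1 → C_0 sends each edge [p,q] (with p < q) to q − p. For instance
  ∂DE = E − D.
The 7×21 boundary matrix has rank 6 and Smith normal form diag(1,1,1,1,1,1).

Boundary ∂_2: C_2 → C_1 sends each 2-simplex [p,q,r] to [q,r] − [p,r] + [p,q]. For instance
  ∂AFG = FG − AG + AF,
  ∂ABD = BD − AD + AB.
This gives a 21×14 integer matrix of rank 13; reducing to Smith normal form yields diagonal entries (1,1,1,1,1,1,1,1,1,1,1,1,1).

Now H_k = ker ∂_k / im ∂_{k+1}, so:

  H_0: rank C_0 − rank ∂_1 = 7 − 6 = 1, and the invariant factors of ∂_1 are all 1, so H_0 ≅ Z.
  H_1: rank ker ∂_1 − rank ∂_2 = (21 − 6) − 13 = 2, and the invariant factors of ∂_2 are all 1, so H_1 ≅ Z^2.
  H_2: rank ker ∂_2 − rank ∂_3 = (14 − 13) − 0 = 1, and there is no ∂_3, so H_2 ≅ Z.

(K is a triangulation of the torus T^2.)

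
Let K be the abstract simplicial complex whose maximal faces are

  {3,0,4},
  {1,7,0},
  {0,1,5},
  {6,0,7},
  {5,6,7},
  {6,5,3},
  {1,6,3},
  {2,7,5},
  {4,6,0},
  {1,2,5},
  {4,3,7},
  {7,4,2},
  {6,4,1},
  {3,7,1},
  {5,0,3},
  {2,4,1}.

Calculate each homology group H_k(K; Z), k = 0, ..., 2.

Order the vertices as 0 < 1 < 2 < 3 < 4 < 5 < 6 < 7. Listing each simplex with vertices in this order, K has dimension 2 with simplices:

  0-simplices (8): [0], [1], [2], [3], [4], [5], [6], [7]
  1-simplices (24): (24 of them)
  2-simplices (16): [0,1,5], [0,1,7], [0,3,4], [0,3,5], [0,4,6], [0,6,7], [1,2,4], [1,2,5], [1,3,6], [1,3,7], [1,4,6], [2,4,7], [2,5,7], [3,4,7], [3,5,6], [5,6,7]

giving chain groups C_0 ≅ Z^8, C_1 ≅ Z^24, C_2 ≅ Z^16.

The boundary map ∂_1: C_1 → C_0 is given by ∂[p,q] = [q] − [p].
As a 8×24 matrix over Z this has rank 7, with invariant factors (1,1,1,1,1,1,1).

Boundary ∂_2: C_2 → C_1 sends each 2-simplex [p,q,r] to [q,r] − [p,r] + [p,q]. For instance
  ∂[2,5,7] = [5,7] − [2,7] + [2,5],
  ∂[1,2,4] = [2,4] − [1,4] + [1,2].
The 24×16 boundary matrix has rank 15 and Smith normal form diag(1,1,1,1,1,1,1,1,1,1,1,1,1,1,1).

Reading off H_k = ker ∂_k / im ∂_{k+1}:

  H_0: rank C_0 − rank ∂_1 = 8 − 7 = 1, and the invariant factors of ∂_1 are all 1, so H_0 ≅ Z.
  H_1: rank ker ∂_1 − rank ∂_2 = (24 − 7) − 15 = 2, and the invariant factors of ∂_2 are all 1, so H_1 ≅ Z^2.
  H_2: rank ker ∂_2 − rank ∂_3 = (16 − 15) − 0 = 1, and there is no ∂_3, so H_2 ≅ Z.

(K is a triangulation of the torus T^2.)

H_0 ≅ Z,  H_1 ≅ Z^2,  H_2 ≅ Z.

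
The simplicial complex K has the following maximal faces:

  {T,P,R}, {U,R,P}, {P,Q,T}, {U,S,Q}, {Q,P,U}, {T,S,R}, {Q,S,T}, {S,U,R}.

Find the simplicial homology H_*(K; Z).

H_0 ≅ Z,  H_1 = 0,  H_2 ≅ Z.

We work with the vertex ordering P < Q < R < S < T < U. The simplices of K, each written with vertices in increasing order, are:

  0-simplices (6): P, Q, R, S, T, U
  1-simplices (12): PQ, PR, PT, PU, QS, QT, QU, RS, RT, RU, ST, SU
  2-simplices (8): PQT, PQU, PRT, PRU, QST, QSU, RST, RSU

Hence C_0 ≅ Z^6, C_1 ≅ Z^12, C_2 ≅ Z^8.

The boundary map ∂_1: C_1 → C_0 maps an edge to its endpoints' difference, ∂[p,q] = q − p.
This gives a 6×12 integer matrix of rank 5; reducing to Smith normal form yields diagonal entries (1,1,1,1,1).

∂_2: C_2 → C_1 acts by ∂[p,q,r] = [q,r] − [p,r] + [p,q]. For instance
  ∂PRT = RT − PT + PR,
  ∂RST = ST − RT + RS.
As a 12×8 matrix over Z this has rank 7, with invariant factors (1,1,1,1,1,1,1).

Reading off H_k = ker ∂_k / im ∂_{k+1}:

  H_0: rank C_0 − rank ∂_1 = 6 − 5 = 1, and the invariant factors of ∂_1 are all 1, so H_0 ≅ Z.
  H_1: rank ker ∂_1 − rank ∂_2 = (12 − 5) − 7 = 0, and the invariant factors of ∂_2 are all 1, so H_1 ≅ 0.
  H_2: rank ker ∂_2 − rank ∂_3 = (8 − 7) − 0 = 1, and there is no ∂_3, so H_2 ≅ Z.

As a check, the Euler characteristic is 6 − 12 + 8 = 2, which agrees with 1 − 0 + 1 = 2.
(K is a triangulation of the 2-sphere S^2.)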